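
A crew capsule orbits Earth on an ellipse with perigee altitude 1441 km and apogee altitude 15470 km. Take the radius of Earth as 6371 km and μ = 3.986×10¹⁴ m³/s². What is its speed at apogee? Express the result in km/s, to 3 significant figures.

v ≈ 3.10 km/s

r_p = 6371 + 1441 = 7812.0 km = 7.8120×10⁶ m.
r_a = 6371 + 15470 = 21841 km = 2.1841×10⁷ m.
Semi-major axis a = (r_p + r_a)/2 = 14826 km = 1.483×10⁷ m.
Vis-viva: v² = μ(2/r − 1/a) = 3.986×10¹⁴ × (9.157×10⁻⁸ − 6.745×10⁻⁸) = 9.616×10⁶ m²/s².
v = 3101 m/s = 3.101 km/s.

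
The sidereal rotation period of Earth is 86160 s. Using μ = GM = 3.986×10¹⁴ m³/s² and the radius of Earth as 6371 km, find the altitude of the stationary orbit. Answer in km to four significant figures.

A synchronous orbit has period T, so by Kepler's third law a = (μT²/4π²)^(1/3).
μT²/4π² = 3.986×10¹⁴ × (8.616×10⁴)² / 39.48 = 7.495×10²² m³.
a = 4.216×10⁷ m = 42163 km.
Altitude h = a − R = 42163 − 6371 = 35792 km.

h_sync ≈ 35790 km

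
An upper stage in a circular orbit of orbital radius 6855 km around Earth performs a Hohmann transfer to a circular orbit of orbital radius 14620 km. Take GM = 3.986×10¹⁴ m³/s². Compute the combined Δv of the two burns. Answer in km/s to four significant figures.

Δv_total ≈ 2.322 km/s

r₁ = 6855 km = 6.855×10⁶ m.
r₂ = 14620 km = 1.462×10⁷ m.
Transfer ellipse a_t = (r₁ + r₂)/2 = 1.074×10⁷ m.
At r₁: circular v_c1 = √(μ/r₁) = 7625 m/s; transfer-perigee v_p = √[μ(2/r₁ − 1/a_t)] = 8898 m/s.
Δv₁ = v_p − v_c1 = 1272 m/s.
At r₂: circular v_c2 = √(μ/r₂) = 5221 m/s; transfer-apogee v_a = √[μ(2/r₂ − 1/a_t)] = 4172 m/s.
Δv₂ = v_c2 − v_a = 1049 m/s.
Total Δv = Δv₁ + Δv₂ = 2322 m/s = 2.322 km/s.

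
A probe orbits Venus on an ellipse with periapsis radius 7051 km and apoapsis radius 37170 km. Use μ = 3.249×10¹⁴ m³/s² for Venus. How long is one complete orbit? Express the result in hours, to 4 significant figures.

T ≈ 10.07 hours

Semi-major axis a = (r_p + r_a)/2 = (7051.0 + 37170)/2 = 22110 km = 2.211×10⁷ m.
By Kepler's third law T = 2π√(a³/μ) = 2π × 5.768×10³ = 3.624×10⁴ s.
= 10.07 hours.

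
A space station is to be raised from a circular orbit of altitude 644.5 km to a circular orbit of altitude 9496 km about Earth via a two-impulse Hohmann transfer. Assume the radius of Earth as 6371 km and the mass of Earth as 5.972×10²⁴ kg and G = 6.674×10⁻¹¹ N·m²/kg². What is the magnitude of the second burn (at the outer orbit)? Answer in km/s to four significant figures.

Δv ≈ 1.087 km/s

μ = GM = 6.674×10⁻¹¹ × 5.972×10²⁴ = 3.986×10¹⁴ m³/s².
r₁ = 6371 + 644.5 = 7015.5 km = 7.0155×10⁶ m.
r₂ = 6371 + 9496 = 15867 km = 1.5867×10⁷ m.
Transfer ellipse a_t = (r₁ + r₂)/2 = 1.144×10⁷ m.
At r₁: circular v_c1 = √(μ/r₁) = 7537 m/s; transfer-perigee v_p = √[μ(2/r₁ − 1/a_t)] = 8876 m/s.
At r₂: circular v_c2 = √(μ/r₂) = 5012 m/s; transfer-apogee v_a = √[μ(2/r₂ − 1/a_t)] = 3925 m/s.
Δv₂ = v_c2 − v_a = 1087 m/s.
= 1.087 km/s.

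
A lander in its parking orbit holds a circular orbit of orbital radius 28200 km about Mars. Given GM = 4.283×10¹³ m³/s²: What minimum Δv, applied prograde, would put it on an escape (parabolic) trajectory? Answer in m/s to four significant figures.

Δv ≈ 510.5 m/s

r = 28200 km = 2.820×10⁷ m.
Circular speed v_c = √(μ/r) = 1232 m/s.
Escape speed v_esc = √(2μ/r) = √2 × v_c = 1743 m/s.
Δv = v_esc − v_c = 510.5 m/s.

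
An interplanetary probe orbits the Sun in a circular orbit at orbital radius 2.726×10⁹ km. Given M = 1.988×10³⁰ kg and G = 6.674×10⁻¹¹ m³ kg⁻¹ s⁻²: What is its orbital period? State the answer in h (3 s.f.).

μ = GM = 6.674×10⁻¹¹ × 1.988×10³⁰ = 1.327×10²⁰ m³/s².
r = 2.726×10⁹ km = 2.726×10¹² m.
Kepler's third law: T = 2π√(r³/μ) = 2π√((2.726×10¹²)³ / 1.327×10²⁰).
r³/μ = 1.527×10¹⁷ s², so T = 2π × 3.907×10⁸ = 2.455×10⁹ s.
Converting: 2.455×10⁹ s ÷ 3600 = 6.820×10⁵ h.

T ≈ 682000 h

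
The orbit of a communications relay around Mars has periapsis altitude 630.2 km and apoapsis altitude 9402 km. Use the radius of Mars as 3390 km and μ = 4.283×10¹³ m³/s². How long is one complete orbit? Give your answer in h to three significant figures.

T ≈ 6.50 h

r_p = 3390 + 630.2 = 4020.2 km = 4.0202×10⁶ m.
r_a = 3390 + 9402 = 12792 km = 1.2792×10⁷ m.
Semi-major axis a = (r_p + r_a)/2 = (4020.2 + 12792)/2 = 8406.1 km = 8.406×10⁶ m.
By Kepler's third law T = 2π√(a³/μ) = 2π × 3.724×10³ = 2.340×10⁴ s.
= 6.500 h.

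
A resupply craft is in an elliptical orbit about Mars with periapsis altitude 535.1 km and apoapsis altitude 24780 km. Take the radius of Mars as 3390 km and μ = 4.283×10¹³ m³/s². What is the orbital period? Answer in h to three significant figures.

r_p = 3390 + 535.1 = 3925.1 km = 3.9251×10⁶ m.
r_a = 3390 + 24780 = 28170 km = 2.8170×10⁷ m.
Semi-major axis a = (r_p + r_a)/2 = (3925.1 + 28170)/2 = 16048 km = 1.605×10⁷ m.
By Kepler's third law T = 2π√(a³/μ) = 2π × 9.823×10³ = 6.172×10⁴ s.
= 17.14 h.

T ≈ 17.1 h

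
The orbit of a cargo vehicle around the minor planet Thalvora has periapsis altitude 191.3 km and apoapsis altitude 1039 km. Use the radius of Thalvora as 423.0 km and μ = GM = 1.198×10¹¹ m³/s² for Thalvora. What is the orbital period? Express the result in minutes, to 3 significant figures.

r_p = 423.0 + 191.3 = 614.30 km = 6.1430×10⁵ m.
r_a = 423.0 + 1039 = 1462.0 km = 1.4620×10⁶ m.
Semi-major axis a = (r_p + r_a)/2 = (614.30 + 1462.0)/2 = 1038.2 km = 1.038×10⁶ m.
By Kepler's third law T = 2π√(a³/μ) = 2π × 3.056×10³ = 1.920×10⁴ s.
= 320.0 minutes.

T ≈ 320 minutes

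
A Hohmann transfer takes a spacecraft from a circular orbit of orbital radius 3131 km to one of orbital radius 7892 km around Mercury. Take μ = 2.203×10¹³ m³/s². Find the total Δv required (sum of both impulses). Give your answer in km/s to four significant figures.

Δv_total ≈ 0.933 km/s

r₁ = 3131 km = 3.131×10⁶ m.
r₂ = 7892 km = 7.892×10⁶ m.
Transfer ellipse a_t = (r₁ + r₂)/2 = 5.512×10⁶ m.
At r₁: circular v_c1 = √(μ/r₁) = 2653 m/s; transfer-periherm v_p = √[μ(2/r₁ − 1/a_t)] = 3174 m/s.
Δv₁ = v_p − v_c1 = 521.6 m/s.
At r₂: circular v_c2 = √(μ/r₂) = 1671 m/s; transfer-apoherm v_a = √[μ(2/r₂ − 1/a_t)] = 1259 m/s.
Δv₂ = v_c2 − v_a = 411.5 m/s.
Total Δv = Δv₁ + Δv₂ = 933.0 m/s = 0.933 km/s.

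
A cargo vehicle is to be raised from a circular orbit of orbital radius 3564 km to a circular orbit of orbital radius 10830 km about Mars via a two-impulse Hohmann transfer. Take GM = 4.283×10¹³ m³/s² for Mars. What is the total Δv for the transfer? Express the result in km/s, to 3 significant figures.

r₁ = 3564 km = 3.564×10⁶ m.
r₂ = 10830 km = 1.083×10⁷ m.
Transfer ellipse a_t = (r₁ + r₂)/2 = 7.197×10⁶ m.
At r₁: circular v_c1 = √(μ/r₁) = 3467 m/s; transfer-periapsis v_p = √[μ(2/r₁ − 1/a_t)] = 4252 m/s.
Δv₁ = v_p − v_c1 = 785.9 m/s.
At r₂: circular v_c2 = √(μ/r₂) = 1989 m/s; transfer-apoapsis v_a = √[μ(2/r₂ − 1/a_t)] = 1399 m/s.
Δv₂ = v_c2 − v_a = 589.2 m/s.
Total Δv = Δv₁ + Δv₂ = 1375 m/s = 1.375 km/s.

Δv_total ≈ 1.38 km/s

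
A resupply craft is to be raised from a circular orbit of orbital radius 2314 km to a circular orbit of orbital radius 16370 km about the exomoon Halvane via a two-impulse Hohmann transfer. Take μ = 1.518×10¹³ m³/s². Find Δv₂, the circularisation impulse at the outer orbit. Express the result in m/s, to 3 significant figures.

Δv ≈ 484 m/s

r₁ = 2314 km = 2.314×10⁶ m.
r₂ = 16370 km = 1.637×10⁷ m.
Transfer ellipse a_t = (r₁ + r₂)/2 = 9.342×10⁶ m.
At r₁: circular v_c1 = √(μ/r₁) = 2561 m/s; transfer-periapsis v_p = √[μ(2/r₁ − 1/a_t)] = 3390 m/s.
At r₂: circular v_c2 = √(μ/r₂) = 963.0 m/s; transfer-apoapsis v_a = √[μ(2/r₂ − 1/a_t)] = 479.3 m/s.
Δv₂ = v_c2 − v_a = 483.7 m/s.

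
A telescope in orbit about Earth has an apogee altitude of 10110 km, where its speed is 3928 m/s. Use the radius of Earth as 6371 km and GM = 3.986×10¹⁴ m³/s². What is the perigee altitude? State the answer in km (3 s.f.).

perigee altitude ≈ 1350 km

r_a = 6371 + 10110 = 16481 km = 1.648×10⁷ m.
Specific energy ε = v²/2 − μ/r = -1.647×10⁷ J/kg, so a = −μ/(2ε) = 1.210×10⁷ m.
The apsides satisfy r_p + r_a = 2a, so the perigee radius is 2a − r_a = 7.719×10⁶ m = 7719.4 km.
Perigee altitude = 7719.4 − 6371 = 1348.4 km.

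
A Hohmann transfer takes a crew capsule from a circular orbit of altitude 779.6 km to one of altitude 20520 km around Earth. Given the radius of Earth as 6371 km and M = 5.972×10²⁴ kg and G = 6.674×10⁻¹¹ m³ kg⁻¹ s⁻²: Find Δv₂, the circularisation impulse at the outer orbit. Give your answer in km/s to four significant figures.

Δv ≈ 1.355 km/s

μ = GM = 6.674×10⁻¹¹ × 5.972×10²⁴ = 3.986×10¹⁴ m³/s².
r₁ = 6371 + 779.6 = 7150.6 km = 7.1506×10⁶ m.
r₂ = 6371 + 20520 = 26891 km = 2.6891×10⁷ m.
Transfer ellipse a_t = (r₁ + r₂)/2 = 1.702×10⁷ m.
At r₁: circular v_c1 = √(μ/r₁) = 7466 m/s; transfer-perigee v_p = √[μ(2/r₁ − 1/a_t)] = 9384 m/s.
At r₂: circular v_c2 = √(μ/r₂) = 3850 m/s; transfer-apogee v_a = √[μ(2/r₂ − 1/a_t)] = 2495 m/s.
Δv₂ = v_c2 − v_a = 1355 m/s.
= 1.355 km/s.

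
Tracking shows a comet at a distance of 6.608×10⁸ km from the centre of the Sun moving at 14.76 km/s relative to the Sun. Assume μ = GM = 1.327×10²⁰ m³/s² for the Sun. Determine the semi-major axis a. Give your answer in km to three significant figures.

a ≈ 7.22×10⁸ km

r = 6.608×10¹¹ m.
Specific orbital energy ε = v²/2 − μ/r = (14760)²/2 − 1.327×10²⁰/6.608×10¹¹ = -9.189×10⁷ J/kg.
Since ε = −μ/(2a), a = −μ/(2ε) = 7.221×10¹¹ m = 7.2207×10⁸ km.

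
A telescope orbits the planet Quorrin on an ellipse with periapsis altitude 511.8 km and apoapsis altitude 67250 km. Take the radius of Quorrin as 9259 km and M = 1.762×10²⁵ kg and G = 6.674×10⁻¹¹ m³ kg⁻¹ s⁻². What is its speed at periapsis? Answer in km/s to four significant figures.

μ = GM = 6.674×10⁻¹¹ × 1.762×10²⁵ = 1.176×10¹⁵ m³/s².
r_p = 9259 + 511.8 = 9770.8 km = 9.7708×10⁶ m.
r_a = 9259 + 67250 = 76509 km = 7.6509×10⁷ m.
Semi-major axis a = (r_p + r_a)/2 = 43140 km = 4.314×10⁷ m.
Vis-viva: v² = μ(2/r − 1/a) = 1.176×10¹⁵ × (2.047×10⁻⁷ − 2.318×10⁻⁸) = 2.134×10⁸ m²/s².
v = 14610 m/s = 14.61 km/s.

v ≈ 14.61 km/s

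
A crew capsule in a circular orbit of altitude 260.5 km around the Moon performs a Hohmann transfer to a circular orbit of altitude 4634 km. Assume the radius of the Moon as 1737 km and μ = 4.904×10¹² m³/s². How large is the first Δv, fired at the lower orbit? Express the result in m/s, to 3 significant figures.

Δv ≈ 367 m/s

r₁ = 1737 + 260.5 = 1997.5 km = 1.9975×10⁶ m.
r₂ = 1737 + 4634 = 6371.0 km = 6.3710×10⁶ m.
Transfer ellipse a_t = (r₁ + r₂)/2 = 4.184×10⁶ m.
At r₁: circular v_c1 = √(μ/r₁) = 1567 m/s; transfer-perilune v_p = √[μ(2/r₁ − 1/a_t)] = 1933 m/s.
Δv₁ = v_p − v_c1 = 366.6 m/s.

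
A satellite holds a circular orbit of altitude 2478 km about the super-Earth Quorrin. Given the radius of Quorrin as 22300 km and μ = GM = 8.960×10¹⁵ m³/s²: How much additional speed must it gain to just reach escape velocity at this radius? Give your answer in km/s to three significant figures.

r = 22300 + 2478 = 24778 km = 2.4778×10⁷ m.
Circular speed v_c = √(μ/r) = 19020 m/s.
Escape speed v_esc = √(2μ/r) = √2 × v_c = 26890 m/s.
Δv = v_esc − v_c = 7877 m/s = 7.877 km/s.

Δv ≈ 7.88 km/s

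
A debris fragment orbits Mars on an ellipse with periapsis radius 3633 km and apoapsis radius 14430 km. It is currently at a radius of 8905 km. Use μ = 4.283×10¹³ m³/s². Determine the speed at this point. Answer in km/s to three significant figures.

v ≈ 2.21 km/s

Semi-major axis a = (r_p + r_a)/2 = 9031.5 km = 9.032×10⁶ m.
Vis-viva: v² = μ(2/r − 1/a) = 4.283×10¹³ × (2.246×10⁻⁷ − 1.107×10⁻⁷) = 4.877×10⁶ m²/s².
v = 2208 m/s = 2.208 km/s.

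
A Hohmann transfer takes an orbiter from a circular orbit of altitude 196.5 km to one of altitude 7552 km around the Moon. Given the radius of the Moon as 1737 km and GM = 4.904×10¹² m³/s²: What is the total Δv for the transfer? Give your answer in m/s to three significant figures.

r₁ = 1737 + 196.5 = 1933.5 km = 1.9335×10⁶ m.
r₂ = 1737 + 7552 = 9289.0 km = 9.2890×10⁶ m.
Transfer ellipse a_t = (r₁ + r₂)/2 = 5.611×10⁶ m.
At r₁: circular v_c1 = √(μ/r₁) = 1593 m/s; transfer-perilune v_p = √[μ(2/r₁ − 1/a_t)] = 2049 m/s.
Δv₁ = v_p − v_c1 = 456.5 m/s.
At r₂: circular v_c2 = √(μ/r₂) = 726.6 m/s; transfer-apolune v_a = √[μ(2/r₂ − 1/a_t)] = 426.5 m/s.
Δv₂ = v_c2 − v_a = 300.1 m/s.
Total Δv = Δv₁ + Δv₂ = 756.6 m/s.

Δv_total ≈ 757 m/s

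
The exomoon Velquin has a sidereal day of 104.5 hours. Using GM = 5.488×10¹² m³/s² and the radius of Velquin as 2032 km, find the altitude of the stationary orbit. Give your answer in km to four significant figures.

h_sync ≈ 24960 km

T = 104.5 hours = 3.762×10⁵ s.
A synchronous orbit has period T, so by Kepler's third law a = (μT²/4π²)^(1/3).
μT²/4π² = 5.488×10¹² × (3.762×10⁵)² / 39.48 = 1.967×10²² m³.
a = 2.700×10⁷ m = 26996 km.
Altitude h = a − R = 26996 − 2032 = 24964 km.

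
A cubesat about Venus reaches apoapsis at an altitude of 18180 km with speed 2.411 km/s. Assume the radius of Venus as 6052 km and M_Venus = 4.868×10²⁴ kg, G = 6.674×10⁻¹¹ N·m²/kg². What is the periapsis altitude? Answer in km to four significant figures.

μ = GM = 6.674×10⁻¹¹ × 4.868×10²⁴ = 3.249×10¹⁴ m³/s².
r_a = 6052 + 18180 = 24232 km = 2.423×10⁷ m.
Specific energy ε = v²/2 − μ/r = -1.050×10⁷ J/kg, so a = −μ/(2ε) = 1.547×10⁷ m.
The apsides satisfy r_p + r_a = 2a, so the periapsis radius is 2a − r_a = 6.707×10⁶ m = 6706.9 km.
Periapsis altitude = 6706.9 − 6052 = 654.90 km.

periapsis altitude ≈ 654.9 km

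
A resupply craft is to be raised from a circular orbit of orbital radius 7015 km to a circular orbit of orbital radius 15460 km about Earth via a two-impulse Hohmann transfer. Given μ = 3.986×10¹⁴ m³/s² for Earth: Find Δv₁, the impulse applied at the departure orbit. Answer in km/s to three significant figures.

r₁ = 7015 km = 7.015×10⁶ m.
r₂ = 15460 km = 1.546×10⁷ m.
Transfer ellipse a_t = (r₁ + r₂)/2 = 1.124×10⁷ m.
At r₁: circular v_c1 = √(μ/r₁) = 7538 m/s; transfer-perigee v_p = √[μ(2/r₁ − 1/a_t)] = 8841 m/s.
Δv₁ = v_p − v_c1 = 1303 m/s.
= 1.303 km/s.

Δv ≈ 1.30 km/s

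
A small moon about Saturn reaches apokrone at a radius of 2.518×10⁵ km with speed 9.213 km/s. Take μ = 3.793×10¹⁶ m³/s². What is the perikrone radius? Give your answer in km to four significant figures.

perikrone radius ≈ 98770 km

r_a = 2.518×10⁸ m.
Specific energy ε = v²/2 − μ/r = -1.082×10⁸ J/kg, so a = −μ/(2ε) = 1.753×10⁸ m.
The apsides satisfy r_p + r_a = 2a, so the perikrone radius is 2a − r_a = 9.877×10⁷ m = 98768 km.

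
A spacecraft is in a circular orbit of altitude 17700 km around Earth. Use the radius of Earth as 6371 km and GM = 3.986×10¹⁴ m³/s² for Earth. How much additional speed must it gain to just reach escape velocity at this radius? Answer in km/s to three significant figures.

Δv ≈ 1.69 km/s

r = 6371 + 17700 = 24071 km = 2.4071×10⁷ m.
Circular speed v_c = √(μ/r) = 4069 m/s.
Escape speed v_esc = √(2μ/r) = √2 × v_c = 5755 m/s.
Δv = v_esc − v_c = 1686 m/s = 1.686 km/s.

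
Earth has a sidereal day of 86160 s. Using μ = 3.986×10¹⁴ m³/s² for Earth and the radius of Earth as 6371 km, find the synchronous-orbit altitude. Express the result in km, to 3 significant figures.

A synchronous orbit has period T, so by Kepler's third law a = (μT²/4π²)^(1/3).
μT²/4π² = 3.986×10¹⁴ × (8.616×10⁴)² / 39.48 = 7.495×10²² m³.
a = 4.216×10⁷ m = 42163 km.
Altitude h = a − R = 42163 − 6371 = 35792 km.

h_sync ≈ 35800 km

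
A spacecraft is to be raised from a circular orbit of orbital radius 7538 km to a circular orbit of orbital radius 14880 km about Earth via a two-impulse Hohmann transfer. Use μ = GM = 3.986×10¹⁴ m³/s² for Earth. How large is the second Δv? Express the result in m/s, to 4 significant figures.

r₁ = 7538 km = 7.538×10⁶ m.
r₂ = 14880 km = 1.488×10⁷ m.
Transfer ellipse a_t = (r₁ + r₂)/2 = 1.121×10⁷ m.
At r₁: circular v_c1 = √(μ/r₁) = 7272 m/s; transfer-perigee v_p = √[μ(2/r₁ − 1/a_t)] = 8378 m/s.
At r₂: circular v_c2 = √(μ/r₂) = 5176 m/s; transfer-apogee v_a = √[μ(2/r₂ − 1/a_t)] = 4244 m/s.
Δv₂ = v_c2 − v_a = 931.3 m/s.

Δv ≈ 931.3 m/s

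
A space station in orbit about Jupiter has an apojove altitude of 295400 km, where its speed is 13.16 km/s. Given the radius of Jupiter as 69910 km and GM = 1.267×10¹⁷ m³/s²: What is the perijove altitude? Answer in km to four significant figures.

r_a = 69910 + 295400 = 3.6531×10⁵ km = 3.653×10⁸ m.
Specific energy ε = v²/2 − μ/r = -2.602×10⁸ J/kg, so a = −μ/(2ε) = 2.434×10⁸ m.
The apsides satisfy r_p + r_a = 2a, so the perijove radius is 2a − r_a = 1.216×10⁸ m = 1.2156×10⁵ km.
Perijove altitude = 1.2156×10⁵ − 69910 = 51646 km.

perijove altitude ≈ 51650 km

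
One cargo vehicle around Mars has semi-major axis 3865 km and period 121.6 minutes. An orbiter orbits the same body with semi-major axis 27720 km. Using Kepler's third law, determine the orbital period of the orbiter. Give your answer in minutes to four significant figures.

T₂ ≈ 2336 minutes

Kepler's third law: T² ∝ a³, so T₂ = T₁ (a₂/a₁)^(3/2).
a₂/a₁ = 7.172, (a₂/a₁)^(3/2) = 19.21.
T₂ = 121.6 × 19.21 = 2336 minutes.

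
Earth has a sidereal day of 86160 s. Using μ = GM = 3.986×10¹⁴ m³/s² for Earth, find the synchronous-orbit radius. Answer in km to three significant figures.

A synchronous orbit has period T, so by Kepler's third law a = (μT²/4π²)^(1/3).
μT²/4π² = 3.986×10¹⁴ × (8.616×10⁴)² / 39.48 = 7.495×10²² m³.
a = 4.216×10⁷ m = 42163 km.

r_sync ≈ 42200 km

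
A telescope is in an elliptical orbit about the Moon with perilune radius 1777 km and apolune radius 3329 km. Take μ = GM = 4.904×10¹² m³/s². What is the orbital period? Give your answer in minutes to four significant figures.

Semi-major axis a = (r_p + r_a)/2 = (1777.0 + 3329.0)/2 = 2553.0 km = 2.553×10⁶ m.
By Kepler's third law T = 2π√(a³/μ) = 2π × 1.842×10³ = 1.157×10⁴ s.
= 192.9 minutes.

T ≈ 192.9 minutes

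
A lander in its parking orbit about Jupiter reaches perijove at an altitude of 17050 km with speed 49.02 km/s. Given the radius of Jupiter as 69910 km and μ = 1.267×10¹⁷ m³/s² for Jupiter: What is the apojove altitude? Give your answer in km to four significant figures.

apojove altitude ≈ 3.390×10⁵ km

r_p = 69910 + 17050 = 86960 km = 8.696×10⁷ m.
Specific energy ε = v²/2 − μ/r = -2.555×10⁸ J/kg, so a = −μ/(2ε) = 2.479×10⁸ m.
The apsides satisfy r_p + r_a = 2a, so the apojove radius is 2a − r_p = 4.089×10⁸ m = 4.0891×10⁵ km.
Apojove altitude = 4.0891×10⁵ − 69910 = 3.3900×10⁵ km.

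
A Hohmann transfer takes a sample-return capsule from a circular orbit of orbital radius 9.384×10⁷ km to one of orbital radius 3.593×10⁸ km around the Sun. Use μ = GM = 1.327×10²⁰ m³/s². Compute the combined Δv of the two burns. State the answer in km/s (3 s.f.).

Δv_total ≈ 16.6 km/s

r₁ = 9.384×10⁷ km = 9.384×10¹⁰ m.
r₂ = 3.593×10⁸ km = 3.593×10¹¹ m.
Transfer ellipse a_t = (r₁ + r₂)/2 = 2.266×10¹¹ m.
At r₁: circular v_c1 = √(μ/r₁) = 37600 m/s; transfer-perihelion v_p = √[μ(2/r₁ − 1/a_t)] = 47360 m/s.
Δv₁ = v_p − v_c1 = 9751 m/s.
At r₂: circular v_c2 = √(μ/r₂) = 19220 m/s; transfer-aphelion v_a = √[μ(2/r₂ − 1/a_t)] = 12370 m/s.
Δv₂ = v_c2 − v_a = 6850 m/s.
Total Δv = Δv₁ + Δv₂ = 16600 m/s = 16.60 km/s.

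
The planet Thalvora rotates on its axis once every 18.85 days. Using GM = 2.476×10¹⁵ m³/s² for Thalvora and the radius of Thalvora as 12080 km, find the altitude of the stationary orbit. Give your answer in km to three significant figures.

T = 18.85 days = 1.629×10⁶ s.
A synchronous orbit has period T, so by Kepler's third law a = (μT²/4π²)^(1/3).
μT²/4π² = 2.476×10¹⁵ × (1.629×10⁶)² / 39.48 = 1.664×10²⁶ m³.
a = 5.500×10⁸ m = 5.4998×10⁵ km.
Altitude h = a − R = 5.4998×10⁵ − 12080 = 5.3790×10⁵ km.

h_sync ≈ 5.38×10⁵ km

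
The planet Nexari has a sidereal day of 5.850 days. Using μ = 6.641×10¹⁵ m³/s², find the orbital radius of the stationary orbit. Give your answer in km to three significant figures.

r_sync ≈ 3.50×10⁵ km

T = 5.850 days = 5.054×10⁵ s.
A synchronous orbit has period T, so by Kepler's third law a = (μT²/4π²)^(1/3).
μT²/4π² = 6.641×10¹⁵ × (5.054×10⁵)² / 39.48 = 4.297×10²⁵ m³.
a = 3.503×10⁸ m = 3.5027×10⁵ km.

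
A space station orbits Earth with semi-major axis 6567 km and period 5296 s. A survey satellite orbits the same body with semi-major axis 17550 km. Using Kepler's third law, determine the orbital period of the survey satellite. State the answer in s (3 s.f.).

Kepler's third law: T² ∝ a³, so T₂ = T₁ (a₂/a₁)^(3/2).
a₂/a₁ = 2.672, (a₂/a₁)^(3/2) = 4.369.
T₂ = 5296 × 4.369 = 23140 s.

T₂ ≈ 23100 s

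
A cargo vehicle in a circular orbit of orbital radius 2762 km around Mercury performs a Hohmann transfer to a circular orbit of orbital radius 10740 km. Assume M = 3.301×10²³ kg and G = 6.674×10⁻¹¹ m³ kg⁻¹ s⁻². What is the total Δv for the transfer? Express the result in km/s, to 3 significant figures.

μ = GM = 6.674×10⁻¹¹ × 3.301×10²³ = 2.203×10¹³ m³/s².
r₁ = 2762 km = 2.762×10⁶ m.
r₂ = 10740 km = 1.074×10⁷ m.
Transfer ellipse a_t = (r₁ + r₂)/2 = 6.751×10⁶ m.
At r₁: circular v_c1 = √(μ/r₁) = 2824 m/s; transfer-periherm v_p = √[μ(2/r₁ − 1/a_t)] = 3562 m/s.
Δv₁ = v_p − v_c1 = 738.0 m/s.
At r₂: circular v_c2 = √(μ/r₂) = 1432 m/s; transfer-apoherm v_a = √[μ(2/r₂ − 1/a_t)] = 916.1 m/s.
Δv₂ = v_c2 − v_a = 516.1 m/s.
Total Δv = Δv₁ + Δv₂ = 1254 m/s = 1.254 km/s.

Δv_total ≈ 1.25 km/s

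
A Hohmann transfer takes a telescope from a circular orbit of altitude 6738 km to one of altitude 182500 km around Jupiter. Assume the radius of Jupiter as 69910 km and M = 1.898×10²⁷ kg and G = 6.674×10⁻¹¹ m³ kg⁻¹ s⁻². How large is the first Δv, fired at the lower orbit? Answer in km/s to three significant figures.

Δv ≈ 9.70 km/s

μ = GM = 6.674×10⁻¹¹ × 1.898×10²⁷ = 1.267×10¹⁷ m³/s².
r₁ = 69910 + 6738 = 76648 km = 7.6648×10⁷ m.
r₂ = 69910 + 182500 = 252410 km = 2.5241×10⁸ m.
Transfer ellipse a_t = (r₁ + r₂)/2 = 1.645×10⁸ m.
At r₁: circular v_c1 = √(μ/r₁) = 40650 m/s; transfer-perijove v_p = √[μ(2/r₁ − 1/a_t)] = 50350 m/s.
Δv₁ = v_p − v_c1 = 9700 m/s.
= 9.700 km/s.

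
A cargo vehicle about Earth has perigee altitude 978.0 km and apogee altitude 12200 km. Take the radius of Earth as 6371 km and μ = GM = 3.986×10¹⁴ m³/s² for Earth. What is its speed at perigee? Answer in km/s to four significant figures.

v ≈ 8.816 km/s

r_p = 6371 + 978.0 = 7349.0 km = 7.3490×10⁶ m.
r_a = 6371 + 12200 = 18571 km = 1.8571×10⁷ m.
Semi-major axis a = (r_p + r_a)/2 = 12960 km = 1.296×10⁷ m.
Vis-viva: v² = μ(2/r − 1/a) = 3.986×10¹⁴ × (2.721×10⁻⁷ − 7.716×10⁻⁸) = 7.772×10⁷ m²/s².
v = 8816 m/s = 8.816 km/s.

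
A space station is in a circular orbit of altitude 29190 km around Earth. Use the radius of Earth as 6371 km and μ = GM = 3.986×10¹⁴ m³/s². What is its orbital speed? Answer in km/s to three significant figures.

v ≈ 3.35 km/s

r = 6371 + 29190 = 35561 km = 3.5561×10⁷ m.
For a circular orbit v = √(μ/r) = √(3.986×10¹⁴ / 3.556×10⁷) = √(1.121×10⁷) = 3348 m/s.
That is 3.348 km/s.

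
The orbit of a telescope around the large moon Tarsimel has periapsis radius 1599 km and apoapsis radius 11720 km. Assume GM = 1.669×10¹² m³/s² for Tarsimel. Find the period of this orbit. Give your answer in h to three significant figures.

Semi-major axis a = (r_p + r_a)/2 = (1599.0 + 11720)/2 = 6659.5 km = 6.660×10⁶ m.
By Kepler's third law T = 2π√(a³/μ) = 2π × 1.330×10⁴ = 8.358×10⁴ s.
= 23.22 h.

T ≈ 23.2 h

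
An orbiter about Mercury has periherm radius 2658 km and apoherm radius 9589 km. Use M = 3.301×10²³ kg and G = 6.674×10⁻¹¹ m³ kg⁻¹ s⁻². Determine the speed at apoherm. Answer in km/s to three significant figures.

v ≈ 0.999 km/s

μ = GM = 6.674×10⁻¹¹ × 3.301×10²³ = 2.203×10¹³ m³/s².
Semi-major axis a = (r_p + r_a)/2 = 6123.5 km = 6.124×10⁶ m.
Vis-viva: v² = μ(2/r − 1/a) = 2.203×10¹³ × (2.086×10⁻⁷ − 1.633×10⁻⁷) = 9.973×10⁵ m²/s².
v = 998.6 m/s = 0.9986 km/s.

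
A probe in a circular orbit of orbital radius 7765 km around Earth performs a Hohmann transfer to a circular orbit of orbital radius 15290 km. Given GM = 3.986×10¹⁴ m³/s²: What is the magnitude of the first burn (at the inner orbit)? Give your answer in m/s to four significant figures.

Δv ≈ 1087 m/s

r₁ = 7765 km = 7.765×10⁶ m.
r₂ = 15290 km = 1.529×10⁷ m.
Transfer ellipse a_t = (r₁ + r₂)/2 = 1.153×10⁷ m.
At r₁: circular v_c1 = √(μ/r₁) = 7165 m/s; transfer-perigee v_p = √[μ(2/r₁ − 1/a_t)] = 8252 m/s.
Δv₁ = v_p − v_c1 = 1087 m/s.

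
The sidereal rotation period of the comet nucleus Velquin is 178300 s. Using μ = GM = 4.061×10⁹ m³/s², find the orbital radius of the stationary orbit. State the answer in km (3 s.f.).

A synchronous orbit has period T, so by Kepler's third law a = (μT²/4π²)^(1/3).
μT²/4π² = 4.061×10⁹ × (1.783×10⁵)² / 39.48 = 3.270×10¹⁸ m³.
a = 1.484×10⁶ m = 1484.3 km.

r_sync ≈ 1480 km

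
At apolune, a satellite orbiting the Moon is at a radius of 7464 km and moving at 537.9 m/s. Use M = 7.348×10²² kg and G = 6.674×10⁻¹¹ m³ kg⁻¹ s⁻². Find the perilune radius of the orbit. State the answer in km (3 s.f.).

μ = GM = 6.674×10⁻¹¹ × 7.348×10²² = 4.904×10¹² m³/s².
r_a = 7.464×10⁶ m.
Specific energy ε = v²/2 − μ/r = -5.124×10⁵ J/kg, so a = −μ/(2ε) = 4.786×10⁶ m.
The apsides satisfy r_p + r_a = 2a, so the perilune radius is 2a − r_a = 2.108×10⁶ m = 2107.5 km.

perilune radius ≈ 2110 km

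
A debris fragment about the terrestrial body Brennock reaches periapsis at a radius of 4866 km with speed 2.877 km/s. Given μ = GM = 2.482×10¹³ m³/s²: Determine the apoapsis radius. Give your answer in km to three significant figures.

r_p = 4.866×10⁶ m.
Specific energy ε = v²/2 − μ/r = -9.621×10⁵ J/kg, so a = −μ/(2ε) = 1.290×10⁷ m.
The apsides satisfy r_p + r_a = 2a, so the apoapsis radius is 2a − r_p = 2.093×10⁷ m = 20931 km.

apoapsis radius ≈ 20900 km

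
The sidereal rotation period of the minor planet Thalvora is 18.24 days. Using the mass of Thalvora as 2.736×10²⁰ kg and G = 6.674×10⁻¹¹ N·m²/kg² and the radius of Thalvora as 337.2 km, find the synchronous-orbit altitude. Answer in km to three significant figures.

h_sync ≈ 10100 km

μ = GM = 6.674×10⁻¹¹ × 2.736×10²⁰ = 1.826×10¹⁰ m³/s².
T = 18.24 days = 1.576×10⁶ s.
A synchronous orbit has period T, so by Kepler's third law a = (μT²/4π²)^(1/3).
μT²/4π² = 1.826×10¹⁰ × (1.576×10⁶)² / 39.48 = 1.149×10²¹ m³.
a = 1.047×10⁷ m = 10473 km.
Altitude h = a − R = 10473 − 337.2 = 10136 km.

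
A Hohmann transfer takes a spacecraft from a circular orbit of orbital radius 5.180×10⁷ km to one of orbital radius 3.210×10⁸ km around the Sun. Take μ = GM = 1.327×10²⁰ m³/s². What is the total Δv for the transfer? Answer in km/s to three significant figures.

r₁ = 5.180×10⁷ km = 5.180×10¹⁰ m.
r₂ = 3.210×10⁸ km = 3.210×10¹¹ m.
Transfer ellipse a_t = (r₁ + r₂)/2 = 1.864×10¹¹ m.
At r₁: circular v_c1 = √(μ/r₁) = 50610 m/s; transfer-perihelion v_p = √[μ(2/r₁ − 1/a_t)] = 66420 m/s.
Δv₁ = v_p − v_c1 = 15810 m/s.
At r₂: circular v_c2 = √(μ/r₂) = 20330 m/s; transfer-aphelion v_a = √[μ(2/r₂ − 1/a_t)] = 10720 m/s.
Δv₂ = v_c2 − v_a = 9614 m/s.
Total Δv = Δv₁ + Δv₂ = 25420 m/s = 25.42 km/s.

Δv_total ≈ 25.4 km/s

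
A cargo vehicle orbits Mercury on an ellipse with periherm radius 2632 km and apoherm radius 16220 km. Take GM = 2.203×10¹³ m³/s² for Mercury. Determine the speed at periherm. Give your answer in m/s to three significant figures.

Semi-major axis a = (r_p + r_a)/2 = 9426.0 km = 9.426×10⁶ m.
Vis-viva: v² = μ(2/r − 1/a) = 2.203×10¹³ × (7.599×10⁻⁷ − 1.061×10⁻⁷) = 1.440×10⁷ m²/s².
v = 3795 m/s.

v ≈ 3800 m/s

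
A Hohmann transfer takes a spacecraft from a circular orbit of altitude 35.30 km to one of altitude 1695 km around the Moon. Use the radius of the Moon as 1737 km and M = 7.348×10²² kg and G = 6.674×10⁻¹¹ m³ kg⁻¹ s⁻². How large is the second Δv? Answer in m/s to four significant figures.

μ = GM = 6.674×10⁻¹¹ × 7.348×10²² = 4.904×10¹² m³/s².
r₁ = 1737 + 35.30 = 1772.3 km = 1.7723×10⁶ m.
r₂ = 1737 + 1695 = 3432.0 km = 3.4320×10⁶ m.
Transfer ellipse a_t = (r₁ + r₂)/2 = 2.602×10⁶ m.
At r₁: circular v_c1 = √(μ/r₁) = 1663 m/s; transfer-perilune v_p = √[μ(2/r₁ − 1/a_t)] = 1910 m/s.
At r₂: circular v_c2 = √(μ/r₂) = 1195 m/s; transfer-apolune v_a = √[μ(2/r₂ − 1/a_t)] = 986.5 m/s.
Δv₂ = v_c2 − v_a = 208.9 m/s.

Δv ≈ 208.9 m/s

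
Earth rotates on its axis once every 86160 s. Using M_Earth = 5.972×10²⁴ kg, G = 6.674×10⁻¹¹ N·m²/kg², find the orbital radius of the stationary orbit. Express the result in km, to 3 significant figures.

r_sync ≈ 42200 km

μ = GM = 6.674×10⁻¹¹ × 5.972×10²⁴ = 3.986×10¹⁴ m³/s².
A synchronous orbit has period T, so by Kepler's third law a = (μT²/4π²)^(1/3).
μT²/4π² = 3.986×10¹⁴ × (8.616×10⁴)² / 39.48 = 7.495×10²² m³.
a = 4.216×10⁷ m = 42162 km.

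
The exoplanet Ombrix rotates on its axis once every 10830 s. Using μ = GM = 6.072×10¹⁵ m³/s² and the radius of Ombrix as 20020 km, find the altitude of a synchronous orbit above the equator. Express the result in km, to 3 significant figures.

h_sync ≈ 6210 km

A synchronous orbit has period T, so by Kepler's third law a = (μT²/4π²)^(1/3).
μT²/4π² = 6.072×10¹⁵ × (1.083×10⁴)² / 39.48 = 1.804×10²² m³.
a = 2.623×10⁷ m = 26227 km.
Altitude h = a − R = 26227 − 20020 = 6206.7 km.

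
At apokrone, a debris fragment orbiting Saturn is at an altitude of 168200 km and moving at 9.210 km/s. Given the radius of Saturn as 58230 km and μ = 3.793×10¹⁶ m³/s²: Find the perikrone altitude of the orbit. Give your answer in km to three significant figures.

perikrone altitude ≈ 18500 km

r_a = 58230 + 168200 = 2.2643×10⁵ km = 2.264×10⁸ m.
Specific energy ε = v²/2 − μ/r = -1.251×10⁸ J/kg, so a = −μ/(2ε) = 1.516×10⁸ m.
The apsides satisfy r_p + r_a = 2a, so the perikrone radius is 2a − r_a = 7.676×10⁷ m = 76765 km.
Perikrone altitude = 76765 − 58230 = 18535 km.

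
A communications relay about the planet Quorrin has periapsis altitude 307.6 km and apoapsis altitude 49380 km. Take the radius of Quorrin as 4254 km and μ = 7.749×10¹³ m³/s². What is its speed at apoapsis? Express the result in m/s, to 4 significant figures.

r_p = 4254 + 307.6 = 4561.6 km = 4.5616×10⁶ m.
r_a = 4254 + 49380 = 53634 km = 5.3634×10⁷ m.
Semi-major axis a = (r_p + r_a)/2 = 29098 km = 2.910×10⁷ m.
Vis-viva: v² = μ(2/r − 1/a) = 7.749×10¹³ × (3.729×10⁻⁸ − 3.437×10⁻⁸) = 2.265×10⁵ m²/s².
v = 475.9 m/s.

v ≈ 475.9 m/s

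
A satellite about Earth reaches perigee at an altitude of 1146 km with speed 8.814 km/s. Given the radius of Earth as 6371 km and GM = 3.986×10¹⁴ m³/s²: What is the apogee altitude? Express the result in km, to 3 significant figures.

r_p = 6371 + 1146 = 7517.0 km = 7.517×10⁶ m.
Specific energy ε = v²/2 − μ/r = -1.418×10⁷ J/kg, so a = −μ/(2ε) = 1.405×10⁷ m.
The apsides satisfy r_p + r_a = 2a, so the apogee radius is 2a − r_p = 2.059×10⁷ m = 20587 km.
Apogee altitude = 20587 − 6371 = 14216 km.

apogee altitude ≈ 14200 km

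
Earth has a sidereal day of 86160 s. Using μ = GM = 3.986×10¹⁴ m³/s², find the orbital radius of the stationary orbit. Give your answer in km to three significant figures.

r_sync ≈ 42200 km

A synchronous orbit has period T, so by Kepler's third law a = (μT²/4π²)^(1/3).
μT²/4π² = 3.986×10¹⁴ × (8.616×10⁴)² / 39.48 = 7.495×10²² m³.
a = 4.216×10⁷ m = 42163 km.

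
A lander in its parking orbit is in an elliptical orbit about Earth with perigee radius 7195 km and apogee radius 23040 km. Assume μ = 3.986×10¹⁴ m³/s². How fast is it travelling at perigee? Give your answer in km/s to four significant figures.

v ≈ 9.189 km/s

Semi-major axis a = (r_p + r_a)/2 = 15118 km = 1.512×10⁷ m.
Vis-viva: v² = μ(2/r − 1/a) = 3.986×10¹⁴ × (2.780×10⁻⁷ − 6.615×10⁻⁸) = 8.443×10⁷ m²/s².
v = 9189 m/s = 9.189 km/s.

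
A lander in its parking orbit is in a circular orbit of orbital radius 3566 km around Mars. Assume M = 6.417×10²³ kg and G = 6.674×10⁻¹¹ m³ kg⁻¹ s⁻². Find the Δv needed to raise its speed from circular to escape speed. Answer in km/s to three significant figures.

Δv ≈ 1.44 km/s

μ = GM = 6.674×10⁻¹¹ × 6.417×10²³ = 4.283×10¹³ m³/s².
r = 3566 km = 3.566×10⁶ m.
Circular speed v_c = √(μ/r) = 3466 m/s.
Escape speed v_esc = √(2μ/r) = √2 × v_c = 4901 m/s.
Δv = v_esc − v_c = 1435 m/s = 1.435 km/s.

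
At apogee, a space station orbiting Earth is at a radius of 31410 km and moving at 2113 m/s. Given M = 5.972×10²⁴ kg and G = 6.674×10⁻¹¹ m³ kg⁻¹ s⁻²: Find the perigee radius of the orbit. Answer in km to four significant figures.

μ = GM = 6.674×10⁻¹¹ × 5.972×10²⁴ = 3.986×10¹⁴ m³/s².
r_a = 3.141×10⁷ m.
Specific energy ε = v²/2 − μ/r = -1.046×10⁷ J/kg, so a = −μ/(2ε) = 1.906×10⁷ m.
The apsides satisfy r_p + r_a = 2a, so the perigee radius is 2a − r_a = 6.706×10⁶ m = 6705.5 km.

perigee radius ≈ 6706 km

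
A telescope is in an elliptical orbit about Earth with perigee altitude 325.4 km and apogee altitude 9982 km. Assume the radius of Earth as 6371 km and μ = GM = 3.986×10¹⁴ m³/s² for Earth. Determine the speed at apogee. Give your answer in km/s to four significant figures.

v ≈ 3.763 km/s

r_p = 6371 + 325.4 = 6696.4 km = 6.6964×10⁶ m.
r_a = 6371 + 9982 = 16353 km = 1.6353×10⁷ m.
Semi-major axis a = (r_p + r_a)/2 = 11525 km = 1.152×10⁷ m.
Vis-viva: v² = μ(2/r − 1/a) = 3.986×10¹⁴ × (1.223×10⁻⁷ − 8.677×10⁻⁸) = 1.416×10⁷ m²/s².
v = 3763 m/s = 3.763 km/s.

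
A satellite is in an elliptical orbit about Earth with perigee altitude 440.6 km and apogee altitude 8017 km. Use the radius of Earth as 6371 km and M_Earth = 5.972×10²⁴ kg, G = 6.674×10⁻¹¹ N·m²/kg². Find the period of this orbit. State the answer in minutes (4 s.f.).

μ = GM = 6.674×10⁻¹¹ × 5.972×10²⁴ = 3.986×10¹⁴ m³/s².
r_p = 6371 + 440.6 = 6811.6 km = 6.8116×10⁶ m.
r_a = 6371 + 8017 = 14388 km = 1.4388×10⁷ m.
Semi-major axis a = (r_p + r_a)/2 = (6811.6 + 14388)/2 = 10600 km = 1.060×10⁷ m.
By Kepler's third law T = 2π√(a³/μ) = 2π × 1.729×10³ = 1.086×10⁴ s.
= 181.0 minutes.

T ≈ 181.0 minutes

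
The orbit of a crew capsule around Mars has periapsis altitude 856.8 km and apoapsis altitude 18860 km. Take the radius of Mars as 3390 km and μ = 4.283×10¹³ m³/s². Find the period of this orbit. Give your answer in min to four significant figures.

r_p = 3390 + 856.8 = 4246.8 km = 4.2468×10⁶ m.
r_a = 3390 + 18860 = 22250 km = 2.2250×10⁷ m.
Semi-major axis a = (r_p + r_a)/2 = (4246.8 + 22250)/2 = 13248 km = 1.325×10⁷ m.
By Kepler's third law T = 2π√(a³/μ) = 2π × 7.368×10³ = 4.630×10⁴ s.
= 771.6 min.

T ≈ 771.6 min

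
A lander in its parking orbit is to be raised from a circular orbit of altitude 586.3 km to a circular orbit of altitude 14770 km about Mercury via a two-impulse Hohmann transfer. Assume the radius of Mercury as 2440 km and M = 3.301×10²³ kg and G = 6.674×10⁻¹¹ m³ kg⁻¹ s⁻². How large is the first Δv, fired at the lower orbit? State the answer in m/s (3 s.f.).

Δv ≈ 821 m/s

μ = GM = 6.674×10⁻¹¹ × 3.301×10²³ = 2.203×10¹³ m³/s².
r₁ = 2440 + 586.3 = 3026.3 km = 3.0263×10⁶ m.
r₂ = 2440 + 14770 = 17210 km = 1.7210×10⁷ m.
Transfer ellipse a_t = (r₁ + r₂)/2 = 1.012×10⁷ m.
At r₁: circular v_c1 = √(μ/r₁) = 2698 m/s; transfer-periherm v_p = √[μ(2/r₁ − 1/a_t)] = 3519 m/s.
Δv₁ = v_p − v_c1 = 820.7 m/s.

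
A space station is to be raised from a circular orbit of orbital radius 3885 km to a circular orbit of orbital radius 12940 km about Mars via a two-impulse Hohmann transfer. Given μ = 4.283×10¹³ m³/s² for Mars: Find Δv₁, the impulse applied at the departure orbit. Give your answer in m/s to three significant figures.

r₁ = 3885 km = 3.885×10⁶ m.
r₂ = 12940 km = 1.294×10⁷ m.
Transfer ellipse a_t = (r₁ + r₂)/2 = 8.412×10⁶ m.
At r₁: circular v_c1 = √(μ/r₁) = 3320 m/s; transfer-periapsis v_p = √[μ(2/r₁ − 1/a_t)] = 4118 m/s.
Δv₁ = v_p − v_c1 = 797.7 m/s.

Δv ≈ 798 m/s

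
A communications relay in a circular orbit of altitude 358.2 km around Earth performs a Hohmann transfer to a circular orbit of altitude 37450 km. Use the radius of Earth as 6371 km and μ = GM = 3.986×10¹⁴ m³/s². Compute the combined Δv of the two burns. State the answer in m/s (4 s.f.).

Δv_total ≈ 3897 m/s

r₁ = 6371 + 358.2 = 6729.2 km = 6.7292×10⁶ m.
r₂ = 6371 + 37450 = 43821 km = 4.3821×10⁷ m.
Transfer ellipse a_t = (r₁ + r₂)/2 = 2.528×10⁷ m.
At r₁: circular v_c1 = √(μ/r₁) = 7696 m/s; transfer-perigee v_p = √[μ(2/r₁ − 1/a_t)] = 10130 m/s.
Δv₁ = v_p − v_c1 = 2438 m/s.
At r₂: circular v_c2 = √(μ/r₂) = 3016 m/s; transfer-apogee v_a = √[μ(2/r₂ − 1/a_t)] = 1556 m/s.
Δv₂ = v_c2 − v_a = 1460 m/s.
Total Δv = Δv₁ + Δv₂ = 3897 m/s.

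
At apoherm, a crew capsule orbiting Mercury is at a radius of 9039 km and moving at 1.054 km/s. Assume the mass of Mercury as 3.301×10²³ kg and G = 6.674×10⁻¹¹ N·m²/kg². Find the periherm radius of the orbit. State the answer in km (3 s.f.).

μ = GM = 6.674×10⁻¹¹ × 3.301×10²³ = 2.203×10¹³ m³/s².
r_a = 9.039×10⁶ m.
Specific energy ε = v²/2 − μ/r = -1.882×10⁶ J/kg, so a = −μ/(2ε) = 5.853×10⁶ m.
The apsides satisfy r_p + r_a = 2a, so the periherm radius is 2a − r_a = 2.668×10⁶ m = 2668.0 km.

periherm radius ≈ 2670 km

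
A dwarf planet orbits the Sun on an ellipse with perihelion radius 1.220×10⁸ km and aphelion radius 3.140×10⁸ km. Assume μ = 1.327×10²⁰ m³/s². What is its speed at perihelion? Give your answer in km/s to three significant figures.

v ≈ 39.6 km/s

Semi-major axis a = (r_p + r_a)/2 = 2.1800×10⁸ km = 2.180×10¹¹ m.
Vis-viva: v² = μ(2/r − 1/a) = 1.327×10²⁰ × (1.639×10⁻¹¹ − 4.587×10⁻¹²) = 1.567×10⁹ m²/s².
v = 39580 m/s = 39.58 km/s.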